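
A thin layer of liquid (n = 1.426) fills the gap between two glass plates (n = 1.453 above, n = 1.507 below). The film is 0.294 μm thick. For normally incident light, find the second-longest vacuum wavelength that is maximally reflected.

559 nm

Ray reflecting at the top interface goes from n = 1.453 toward n = 1.426: no phase shift.
Ray reflecting at the bottom interface goes from n = 1.426 toward n = 1.507: a half-wave phase shift.
Net: one phase inversion between the two reflected rays.
So the condition for constructive reflection is 2 n t = (m + ½) λ.
λ = 2 n t / (m + ½). The second-longest wavelength is m = 1: λ = 2 × 1.426 × 294 / 1.50 = 559 nm.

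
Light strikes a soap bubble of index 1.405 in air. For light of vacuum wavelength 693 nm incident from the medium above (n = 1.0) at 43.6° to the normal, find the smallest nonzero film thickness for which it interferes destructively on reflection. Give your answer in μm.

0.283 μm

Ray reflecting at the top interface goes from n = 1.0 toward n = 1.405: a half-wave phase shift.
Ray reflecting at the bottom interface goes from n = 1.405 toward n = 1.0: no phase shift.
The two reflections differ by half a wavelength.
So the condition for destructive reflection is 2 n t cos θ_r = m λ.
Snell's law: 1.0 sin 43.6° = 1.405 sin θ_r → sin θ_r = 0.491, cos θ_r = 0.871.
Minimum nonzero at m = 1: t = λ / (2 n cos θ_r) = 693 / (2 × 1.405 × 0.871) = 283 nm.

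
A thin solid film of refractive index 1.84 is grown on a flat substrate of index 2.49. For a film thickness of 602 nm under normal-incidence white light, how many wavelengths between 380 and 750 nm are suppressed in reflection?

3

Top surface (1.0 → 1.84): reflection off a higher-index medium gives a half-wave phase shift.
At the lower boundary (n = 1.84 to n = 2.49) the reflected ray undergoes a half-wave phase shift.
Net: no relative phase inversion (both shifts match).
For minimum reflection here: 2 n t = (m + ½) λ.
λ = 2 n t / (m + ½) = 2215 / (m + ½) nm.
m=2: 886 nm (IR); m=3: 633 nm (visible); m=4: 492 nm (visible); m=5: 403 nm (visible); m=6: 341 nm (UV).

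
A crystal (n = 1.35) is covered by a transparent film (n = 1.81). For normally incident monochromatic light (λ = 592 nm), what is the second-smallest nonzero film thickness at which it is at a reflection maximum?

245 nm

Ray reflecting at the top interface goes from n = 1.0 toward n = 1.81: a half-wave phase shift.
Ray reflecting at the bottom interface goes from n = 1.81 toward n = 1.35: no phase shift.
The two reflections differ by half a wavelength.
So the condition for constructive reflection is 2 n t = (m + ½) λ.
The second-smallest nonzero thickness corresponds to m = 1: t = (m + ½) λ / (2 n) = 1.50 × 592 / (2 × 1.81) = 245 nm.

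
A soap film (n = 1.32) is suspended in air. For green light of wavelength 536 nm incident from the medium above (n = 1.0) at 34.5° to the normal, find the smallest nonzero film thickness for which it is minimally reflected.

At the upper boundary (n = 1.0 to n = 1.32) the reflected ray undergoes a half-wave phase shift.
At the lower boundary (n = 1.32 to n = 1.0) the reflected ray undergoes no phase shift.
Net: one phase inversion between the two reflected rays.
So the condition for destructive reflection is 2 n t cos θ_r = m λ.
Snell's law: 1.0 sin 34.5° = 1.32 sin θ_r → sin θ_r = 0.429, cos θ_r = 0.903.
Minimum nonzero at m = 1: t = λ / (2 n cos θ_r) = 536 / (2 × 1.32 × 0.903) = 225 nm.

225 nm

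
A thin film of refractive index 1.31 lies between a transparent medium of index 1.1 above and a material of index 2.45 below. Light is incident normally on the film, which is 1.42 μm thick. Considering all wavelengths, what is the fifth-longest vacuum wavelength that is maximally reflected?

Ray reflecting at the top interface goes from n = 1.1 toward n = 1.31: a half-wave phase shift.
Bottom surface (1.31 → 2.45): reflection off a higher-index medium gives a half-wave phase shift.
The two reflections carry the same phase change, so no net offset.
So the condition for constructive reflection is 2 n t = m λ.
λ = 2 n t / m. The fifth-longest wavelength is m = 5: λ = 2 × 1.31 × 1420 / 5.00 = 744 nm.

744 nm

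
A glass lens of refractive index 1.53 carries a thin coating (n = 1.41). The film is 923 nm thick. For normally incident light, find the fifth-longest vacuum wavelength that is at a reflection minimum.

Top surface (1.0 → 1.41): reflection off a higher-index medium gives a half-wave phase shift.
Bottom surface (1.41 → 1.53): reflection off a higher-index medium gives a half-wave phase shift.
Zero or two π shifts → no net half-wave offset.
For weak reflection here: 2 n t = (m + ½) λ.
λ = 2 n t / (m + ½). The fifth-longest wavelength is m = 4: λ = 2 × 1.41 × 923 / 4.50 = 578 nm.

578 nm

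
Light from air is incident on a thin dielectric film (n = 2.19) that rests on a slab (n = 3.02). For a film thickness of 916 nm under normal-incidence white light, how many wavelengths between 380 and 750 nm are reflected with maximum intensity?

5

Top surface (1.0 → 2.19): reflection off a higher-index medium gives a half-wave phase shift.
At the lower boundary (n = 2.19 to n = 3.02) the reflected ray undergoes a half-wave phase shift.
The two reflections carry the same phase change, so no net offset.
With no net inversion, constructive interference in reflection requires 2 n t = m λ.
λ = 2 n t / m = 4012 / m nm.
m=5: 802 nm (IR); m=6: 669 nm (visible); m=7: 573 nm (visible); m=8: 502 nm (visible); m=9: 446 nm (visible); m=10: 401 nm (visible); m=11: 365 nm (UV).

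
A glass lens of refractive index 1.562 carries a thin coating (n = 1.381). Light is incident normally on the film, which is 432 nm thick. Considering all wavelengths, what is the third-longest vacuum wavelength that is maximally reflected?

At the upper boundary (n = 1.0 to n = 1.381) the reflected ray undergoes a half-wave phase shift.
At the lower boundary (n = 1.381 to n = 1.562) the reflected ray undergoes a half-wave phase shift.
Net: no relative phase inversion (both shifts match).
For bright reflection here: 2 n t = m λ.
λ = 2 n t / m. The third-longest wavelength is m = 3: λ = 2 × 1.381 × 432 / 3.00 = 398 nm.

398 nm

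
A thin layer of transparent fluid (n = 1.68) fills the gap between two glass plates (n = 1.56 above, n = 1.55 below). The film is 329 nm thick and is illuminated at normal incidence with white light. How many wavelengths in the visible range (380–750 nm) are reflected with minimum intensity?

Ray reflecting at the top interface goes from n = 1.56 toward n = 1.68: a half-wave phase shift.
Ray reflecting at the bottom interface goes from n = 1.68 toward n = 1.55: no phase shift.
Net: one phase inversion between the two reflected rays.
So the condition for destructive reflection is 2 n t = m λ.
λ = 2 n t / m = 1105 / m nm.
m=1: 1105 nm (IR); m=2: 553 nm (visible); m=3: 368 nm (UV).

1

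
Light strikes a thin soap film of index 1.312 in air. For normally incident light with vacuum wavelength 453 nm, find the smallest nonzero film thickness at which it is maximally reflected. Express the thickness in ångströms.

863 Å

Ray reflecting at the top interface goes from n = 1.0 toward n = 1.312: a half-wave phase shift.
Bottom surface (1.312 → 1.0): reflection off a lower-index medium gives no phase shift.
The two reflections differ by half a wavelength.
For maximum reflection here: 2 n t = (m + ½) λ.
Minimum at m = 0: t = λ / (4 n) = 453 / (4 × 1.312) = 86.3 nm.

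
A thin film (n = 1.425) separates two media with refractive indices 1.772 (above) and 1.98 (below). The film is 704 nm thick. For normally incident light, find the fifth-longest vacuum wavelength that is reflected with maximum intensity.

446 nm

Ray reflecting at the top interface goes from n = 1.772 toward n = 1.425: no phase shift.
Bottom surface (1.425 → 1.98): reflection off a higher-index medium gives a half-wave phase shift.
Net: one phase inversion between the two reflected rays.
For maximum reflection here: 2 n t = (m + ½) λ.
λ = 2 n t / (m + ½). The fifth-longest wavelength is m = 4: λ = 2 × 1.425 × 704 / 4.50 = 446 nm.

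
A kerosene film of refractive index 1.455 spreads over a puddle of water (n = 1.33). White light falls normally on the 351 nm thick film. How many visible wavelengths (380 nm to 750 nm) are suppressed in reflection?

Ray reflecting at the top interface goes from n = 1.0 toward n = 1.455: a half-wave phase shift.
At the lower boundary (n = 1.455 to n = 1.33) the reflected ray undergoes no phase shift.
Exactly one π shift → a net half-wave offset.
So the condition for destructive reflection is 2 n t = m λ.
λ = 2 n t / m = 1021 / m nm.
m=1: 1021 nm (IR); m=2: 511 nm (visible); m=3: 340 nm (UV).

1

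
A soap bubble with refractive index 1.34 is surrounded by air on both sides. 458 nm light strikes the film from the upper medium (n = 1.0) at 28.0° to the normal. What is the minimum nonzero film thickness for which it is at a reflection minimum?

Top surface (1.0 → 1.34): reflection off a higher-index medium gives a half-wave phase shift.
At the lower boundary (n = 1.34 to n = 1.0) the reflected ray undergoes no phase shift.
Net: one phase inversion between the two reflected rays.
So the condition for destructive reflection is 2 n t cos θ_r = m λ.
Snell's law: 1.0 sin 28.0° = 1.34 sin θ_r → sin θ_r = 0.350, cos θ_r = 0.937.
Minimum nonzero at m = 1: t = λ / (2 n cos θ_r) = 458 / (2 × 1.34 × 0.937) = 182 nm.

182 nm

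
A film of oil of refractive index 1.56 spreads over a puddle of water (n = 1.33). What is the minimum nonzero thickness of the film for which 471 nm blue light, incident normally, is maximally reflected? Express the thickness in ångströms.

755 Å

At the upper boundary (n = 1.0 to n = 1.56) the reflected ray undergoes a half-wave phase shift.
Bottom surface (1.56 → 1.33): reflection off a lower-index medium gives no phase shift.
Net: one phase inversion between the two reflected rays.
With one net inversion, constructive interference in reflection requires 2 n t = (m + ½) λ.
Minimum at m = 0: t = λ / (4 n) = 471 / (4 × 1.56) = 75.5 nm.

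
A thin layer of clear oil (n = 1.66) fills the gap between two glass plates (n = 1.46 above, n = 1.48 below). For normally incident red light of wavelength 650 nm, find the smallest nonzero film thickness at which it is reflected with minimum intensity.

196 nm

Ray reflecting at the top interface goes from n = 1.46 toward n = 1.66: a half-wave phase shift.
At the lower boundary (n = 1.66 to n = 1.48) the reflected ray undergoes no phase shift.
Exactly one π shift → a net half-wave offset.
For minimum reflection here: 2 n t = m λ.
Minimum nonzero at m = 1: t = λ / (2 n) = 650 / (2 × 1.66) = 196 nm.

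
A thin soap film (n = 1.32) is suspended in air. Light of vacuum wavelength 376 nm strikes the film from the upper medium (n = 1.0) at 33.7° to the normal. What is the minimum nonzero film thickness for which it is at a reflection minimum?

157 nm

Ray reflecting at the top interface goes from n = 1.0 toward n = 1.32: a half-wave phase shift.
Ray reflecting at the bottom interface goes from n = 1.32 toward n = 1.0: no phase shift.
Net: one phase inversion between the two reflected rays.
So the condition for destructive reflection is 2 n t cos θ_r = m λ.
Snell's law: 1.0 sin 33.7° = 1.32 sin θ_r → sin θ_r = 0.420, cos θ_r = 0.907.
Minimum nonzero at m = 1: t = λ / (2 n cos θ_r) = 376 / (2 × 1.32 × 0.907) = 157 nm.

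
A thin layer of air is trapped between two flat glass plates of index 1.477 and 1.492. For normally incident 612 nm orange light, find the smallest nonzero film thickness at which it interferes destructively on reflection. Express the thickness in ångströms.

3060 Å

At the upper boundary (n = 1.477 to n = 1.0) the reflected ray undergoes no phase shift.
Ray reflecting at the bottom interface goes from n = 1.0 toward n = 1.492: a half-wave phase shift.
The two reflections differ by half a wavelength.
For minimum reflection here: 2 n t = m λ.
Minimum nonzero at m = 1: t = λ / (2 n) = 612 / (2 × 1.0) = 306 nm.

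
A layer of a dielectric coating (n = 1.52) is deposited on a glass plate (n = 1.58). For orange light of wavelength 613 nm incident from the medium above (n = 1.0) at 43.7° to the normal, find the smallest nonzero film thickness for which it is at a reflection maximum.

226 nm

Ray reflecting at the top interface goes from n = 1.0 toward n = 1.52: a half-wave phase shift.
Bottom surface (1.52 → 1.58): reflection off a higher-index medium gives a half-wave phase shift.
Zero or two π shifts → no net half-wave offset.
So the condition for constructive reflection is 2 n t cos θ_r = m λ.
Snell's law: 1.0 sin 43.7° = 1.52 sin θ_r → sin θ_r = 0.455, cos θ_r = 0.891.
Minimum nonzero at m = 1: t = λ / (2 n cos θ_r) = 613 / (2 × 1.52 × 0.891) = 226 nm.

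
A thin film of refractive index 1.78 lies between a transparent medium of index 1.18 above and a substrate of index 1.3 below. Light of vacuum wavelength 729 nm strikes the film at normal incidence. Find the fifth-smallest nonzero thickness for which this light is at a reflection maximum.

At the upper boundary (n = 1.18 to n = 1.78) the reflected ray undergoes a half-wave phase shift.
Bottom surface (1.78 → 1.3): reflection off a lower-index medium gives no phase shift.
Net: one phase inversion between the two reflected rays.
So the condition for constructive reflection is 2 n t = (m + ½) λ.
The fifth-smallest nonzero thickness corresponds to m = 4: t = (m + ½) λ / (2 n) = 4.50 × 729 / (2 × 1.78) = 921 nm.

921 nm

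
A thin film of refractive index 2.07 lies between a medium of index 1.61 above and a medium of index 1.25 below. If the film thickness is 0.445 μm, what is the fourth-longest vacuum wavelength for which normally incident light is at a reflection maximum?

526 nm

At the upper boundary (n = 1.61 to n = 2.07) the reflected ray undergoes a half-wave phase shift.
Ray reflecting at the bottom interface goes from n = 2.07 toward n = 1.25: no phase shift.
Exactly one π shift → a net half-wave offset.
With one net inversion, constructive interference in reflection requires 2 n t = (m + ½) λ.
λ = 2 n t / (m + ½). The fourth-longest wavelength is m = 3: λ = 2 × 2.07 × 445 / 3.50 = 526 nm.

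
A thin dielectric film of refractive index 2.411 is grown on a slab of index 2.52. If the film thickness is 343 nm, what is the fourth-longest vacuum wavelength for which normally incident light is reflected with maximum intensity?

Top surface (1.0 → 2.411): reflection off a higher-index medium gives a half-wave phase shift.
Bottom surface (2.411 → 2.52): reflection off a higher-index medium gives a half-wave phase shift.
Net: no relative phase inversion (both shifts match).
With no net inversion, constructive interference in reflection requires 2 n t = m λ.
λ = 2 n t / m. The fourth-longest wavelength is m = 4: λ = 2 × 2.411 × 343 / 4.00 = 413 nm.

413 nm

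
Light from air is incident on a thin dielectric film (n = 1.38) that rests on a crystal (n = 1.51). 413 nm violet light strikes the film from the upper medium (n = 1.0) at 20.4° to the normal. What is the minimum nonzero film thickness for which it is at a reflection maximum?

Top surface (1.0 → 1.38): reflection off a higher-index medium gives a half-wave phase shift.
At the lower boundary (n = 1.38 to n = 1.51) the reflected ray undergoes a half-wave phase shift.
Net: no relative phase inversion (both shifts match).
For strong reflection here: 2 n t cos θ_r = m λ.
Snell's law: 1.0 sin 20.4° = 1.38 sin θ_r → sin θ_r = 0.253, cos θ_r = 0.968.
Minimum nonzero at m = 1: t = λ / (2 n cos θ_r) = 413 / (2 × 1.38 × 0.968) = 155 nm.

155 nm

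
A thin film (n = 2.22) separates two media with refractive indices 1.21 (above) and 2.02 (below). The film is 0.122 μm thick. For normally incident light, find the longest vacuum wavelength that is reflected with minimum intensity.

At the upper boundary (n = 1.21 to n = 2.22) the reflected ray undergoes a half-wave phase shift.
Ray reflecting at the bottom interface goes from n = 2.22 toward n = 2.02: no phase shift.
The two reflections differ by half a wavelength.
For weak reflection here: 2 n t = m λ.
λ = 2 n t / m. The longest wavelength is m = 1: λ = 2 × 2.22 × 122 / 1.00 = 542 nm.

542 nm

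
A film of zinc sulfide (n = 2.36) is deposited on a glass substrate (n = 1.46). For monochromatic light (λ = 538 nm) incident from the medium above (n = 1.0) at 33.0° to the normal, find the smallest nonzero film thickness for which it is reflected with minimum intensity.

117 nm

At the upper boundary (n = 1.0 to n = 2.36) the reflected ray undergoes a half-wave phase shift.
At the lower boundary (n = 2.36 to n = 1.46) the reflected ray undergoes no phase shift.
Exactly one π shift → a net half-wave offset.
So the condition for destructive reflection is 2 n t cos θ_r = m λ.
Snell's law: 1.0 sin 33.0° = 2.36 sin θ_r → sin θ_r = 0.231, cos θ_r = 0.973.
Minimum nonzero at m = 1: t = λ / (2 n cos θ_r) = 538 / (2 × 2.36 × 0.973) = 117 nm.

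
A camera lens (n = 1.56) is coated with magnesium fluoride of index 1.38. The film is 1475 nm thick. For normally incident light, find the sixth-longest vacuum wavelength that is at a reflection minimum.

At the upper boundary (n = 1.0 to n = 1.38) the reflected ray undergoes a half-wave phase shift.
At the lower boundary (n = 1.38 to n = 1.56) the reflected ray undergoes a half-wave phase shift.
Zero or two π shifts → no net half-wave offset.
For dark reflection here: 2 n t = (m + ½) λ.
λ = 2 n t / (m + ½). The sixth-longest wavelength is m = 5: λ = 2 × 1.38 × 1475 / 5.50 = 740 nm.

740 nm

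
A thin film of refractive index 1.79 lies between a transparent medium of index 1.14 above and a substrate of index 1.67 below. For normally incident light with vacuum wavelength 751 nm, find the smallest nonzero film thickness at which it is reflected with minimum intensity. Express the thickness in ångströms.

2098 Å

Top surface (1.14 → 1.79): reflection off a higher-index medium gives a half-wave phase shift.
Ray reflecting at the bottom interface goes from n = 1.79 toward n = 1.67: no phase shift.
Exactly one π shift → a net half-wave offset.
For weak reflection here: 2 n t = m λ.
Minimum nonzero at m = 1: t = λ / (2 n) = 751 / (2 × 1.79) = 210 nm.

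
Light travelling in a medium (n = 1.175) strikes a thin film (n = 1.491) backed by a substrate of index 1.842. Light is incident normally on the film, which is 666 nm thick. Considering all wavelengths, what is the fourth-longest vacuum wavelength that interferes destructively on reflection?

At the upper boundary (n = 1.175 to n = 1.491) the reflected ray undergoes a half-wave phase shift.
At the lower boundary (n = 1.491 to n = 1.842) the reflected ray undergoes a half-wave phase shift.
Zero or two π shifts → no net half-wave offset.
So the condition for destructive reflection is 2 n t = (m + ½) λ.
λ = 2 n t / (m + ½). The fourth-longest wavelength is m = 3: λ = 2 × 1.491 × 666 / 3.50 = 567 nm.

567 nm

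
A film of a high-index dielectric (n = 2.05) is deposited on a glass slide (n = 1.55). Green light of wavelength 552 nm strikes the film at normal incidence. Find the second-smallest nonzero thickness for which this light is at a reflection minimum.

269 nm

At the upper boundary (n = 1.0 to n = 2.05) the reflected ray undergoes a half-wave phase shift.
Ray reflecting at the bottom interface goes from n = 2.05 toward n = 1.55: no phase shift.
The two reflections differ by half a wavelength.
For weak reflection here: 2 n t = m λ.
The second-smallest nonzero thickness corresponds to m = 2: t = m λ / (2 n) = 2.00 × 552 / (2 × 2.05) = 269 nm.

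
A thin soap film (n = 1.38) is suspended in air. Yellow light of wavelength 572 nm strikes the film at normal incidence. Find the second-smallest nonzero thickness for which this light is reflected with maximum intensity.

311 nm

Top surface (1.0 → 1.38): reflection off a higher-index medium gives a half-wave phase shift.
Bottom surface (1.38 → 1.0): reflection off a lower-index medium gives no phase shift.
Net: one phase inversion between the two reflected rays.
For strong reflection here: 2 n t = (m + ½) λ.
The second-smallest nonzero thickness corresponds to m = 1: t = (m + ½) λ / (2 n) = 1.50 × 572 / (2 × 1.38) = 311 nm.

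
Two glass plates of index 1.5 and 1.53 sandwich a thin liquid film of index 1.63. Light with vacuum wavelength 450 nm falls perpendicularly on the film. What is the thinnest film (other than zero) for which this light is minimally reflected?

138 nm

Top surface (1.5 → 1.63): reflection off a higher-index medium gives a half-wave phase shift.
At the lower boundary (n = 1.63 to n = 1.53) the reflected ray undergoes no phase shift.
Exactly one π shift → a net half-wave offset.
With one net inversion, destructive interference in reflection requires 2 n t = m λ.
Minimum nonzero at m = 1: t = λ / (2 n) = 450 / (2 × 1.63) = 138 nm.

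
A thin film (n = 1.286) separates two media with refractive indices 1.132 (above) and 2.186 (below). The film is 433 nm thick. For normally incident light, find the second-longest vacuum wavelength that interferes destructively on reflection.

742 nm

Top surface (1.132 → 1.286): reflection off a higher-index medium gives a half-wave phase shift.
At the lower boundary (n = 1.286 to n = 2.186) the reflected ray undergoes a half-wave phase shift.
Zero or two π shifts → no net half-wave offset.
So the condition for destructive reflection is 2 n t = (m + ½) λ.
λ = 2 n t / (m + ½). The second-longest wavelength is m = 1: λ = 2 × 1.286 × 433 / 1.50 = 742 nm.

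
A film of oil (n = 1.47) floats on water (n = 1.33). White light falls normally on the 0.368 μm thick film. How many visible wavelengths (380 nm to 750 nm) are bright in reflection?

2

Ray reflecting at the top interface goes from n = 1.0 toward n = 1.47: a half-wave phase shift.
Bottom surface (1.47 → 1.33): reflection off a lower-index medium gives no phase shift.
Exactly one π shift → a net half-wave offset.
For strong reflection here: 2 n t = (m + ½) λ.
λ = 2 n t / (m + ½) = 1082 / (m + ½) nm.
m=0: 2164 nm (IR); m=1: 721 nm (visible); m=2: 433 nm (visible); m=3: 309 nm (UV).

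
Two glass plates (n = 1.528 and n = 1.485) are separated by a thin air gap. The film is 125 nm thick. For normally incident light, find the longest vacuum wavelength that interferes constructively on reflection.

Top surface (1.528 → 1.0): reflection off a lower-index medium gives no phase shift.
Bottom surface (1.0 → 1.485): reflection off a higher-index medium gives a half-wave phase shift.
The two reflections differ by half a wavelength.
With one net inversion, constructive interference in reflection requires 2 n t = (m + ½) λ.
λ = 2 n t / (m + ½). The longest wavelength is m = 0: λ = 2 × 1.0 × 125 / 0.500 = 500 nm.

500 nm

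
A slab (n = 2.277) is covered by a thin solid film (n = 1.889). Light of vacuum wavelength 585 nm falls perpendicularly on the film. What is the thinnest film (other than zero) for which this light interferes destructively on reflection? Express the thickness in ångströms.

Ray reflecting at the top interface goes from n = 1.0 toward n = 1.889: a half-wave phase shift.
Ray reflecting at the bottom interface goes from n = 1.889 toward n = 2.277: a half-wave phase shift.
Net: no relative phase inversion (both shifts match).
With no net inversion, destructive interference in reflection requires 2 n t = (m + ½) λ.
Minimum at m = 0: t = λ / (4 n) = 585 / (4 × 1.889) = 77.4 nm.

774 Å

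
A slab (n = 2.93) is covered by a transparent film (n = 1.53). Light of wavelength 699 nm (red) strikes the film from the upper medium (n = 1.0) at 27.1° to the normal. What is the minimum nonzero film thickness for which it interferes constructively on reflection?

At the upper boundary (n = 1.0 to n = 1.53) the reflected ray undergoes a half-wave phase shift.
Bottom surface (1.53 → 2.93): reflection off a higher-index medium gives a half-wave phase shift.
The two reflections carry the same phase change, so no net offset.
With no net inversion, constructive interference in reflection requires 2 n t cos θ_r = m λ.
Snell's law: 1.0 sin 27.1° = 1.53 sin θ_r → sin θ_r = 0.298, cos θ_r = 0.955.
Minimum nonzero at m = 1: t = λ / (2 n cos θ_r) = 699 / (2 × 1.53 × 0.955) = 239 nm.

239 nm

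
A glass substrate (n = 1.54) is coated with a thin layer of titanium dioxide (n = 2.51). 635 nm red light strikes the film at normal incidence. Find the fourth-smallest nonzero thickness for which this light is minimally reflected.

506 nm

At the upper boundary (n = 1.0 to n = 2.51) the reflected ray undergoes a half-wave phase shift.
Ray reflecting at the bottom interface goes from n = 2.51 toward n = 1.54: no phase shift.
Exactly one π shift → a net half-wave offset.
With one net inversion, destructive interference in reflection requires 2 n t = m λ.
The fourth-smallest nonzero thickness corresponds to m = 4: t = m λ / (2 n) = 4.00 × 635 / (2 × 2.51) = 506 nm.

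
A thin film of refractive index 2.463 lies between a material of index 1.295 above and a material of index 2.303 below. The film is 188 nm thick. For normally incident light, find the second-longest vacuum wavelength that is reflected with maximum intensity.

Top surface (1.295 → 2.463): reflection off a higher-index medium gives a half-wave phase shift.
Bottom surface (2.463 → 2.303): reflection off a lower-index medium gives no phase shift.
The two reflections differ by half a wavelength.
So the condition for constructive reflection is 2 n t = (m + ½) λ.
λ = 2 n t / (m + ½). The second-longest wavelength is m = 1: λ = 2 × 2.463 × 188 / 1.50 = 617 nm.

617 nm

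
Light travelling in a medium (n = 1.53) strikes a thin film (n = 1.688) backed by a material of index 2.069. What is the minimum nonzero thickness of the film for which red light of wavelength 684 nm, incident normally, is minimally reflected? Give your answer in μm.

0.101 μm

At the upper boundary (n = 1.53 to n = 1.688) the reflected ray undergoes a half-wave phase shift.
At the lower boundary (n = 1.688 to n = 2.069) the reflected ray undergoes a half-wave phase shift.
Net: no relative phase inversion (both shifts match).
With no net inversion, destructive interference in reflection requires 2 n t = (m + ½) λ.
Minimum at m = 0: t = λ / (4 n) = 684 / (4 × 1.688) = 101 nm.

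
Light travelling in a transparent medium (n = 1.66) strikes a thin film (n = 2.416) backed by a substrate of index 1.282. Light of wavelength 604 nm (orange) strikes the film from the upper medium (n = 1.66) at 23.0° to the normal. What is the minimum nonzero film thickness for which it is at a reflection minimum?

130 nm

At the upper boundary (n = 1.66 to n = 2.416) the reflected ray undergoes a half-wave phase shift.
Ray reflecting at the bottom interface goes from n = 2.416 toward n = 1.282: no phase shift.
The two reflections differ by half a wavelength.
For dark reflection here: 2 n t cos θ_r = m λ.
Snell's law: 1.66 sin 23.0° = 2.416 sin θ_r → sin θ_r = 0.268, cos θ_r = 0.963.
Minimum nonzero at m = 1: t = λ / (2 n cos θ_r) = 604 / (2 × 2.416 × 0.963) = 130 nm.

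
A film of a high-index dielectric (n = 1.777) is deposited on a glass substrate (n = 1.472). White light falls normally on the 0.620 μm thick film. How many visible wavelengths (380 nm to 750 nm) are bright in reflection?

Top surface (1.0 → 1.777): reflection off a higher-index medium gives a half-wave phase shift.
Bottom surface (1.777 → 1.472): reflection off a lower-index medium gives no phase shift.
Exactly one π shift → a net half-wave offset.
With one net inversion, constructive interference in reflection requires 2 n t = (m + ½) λ.
λ = 2 n t / (m + ½) = 2203 / (m + ½) nm.
m=2: 881 nm (IR); m=3: 630 nm (visible); m=4: 490 nm (visible); m=5: 401 nm (visible); m=6: 339 nm (UV).

3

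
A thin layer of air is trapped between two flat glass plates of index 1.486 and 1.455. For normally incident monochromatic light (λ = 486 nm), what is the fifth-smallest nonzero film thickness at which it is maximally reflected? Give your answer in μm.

1.09 μm

Top surface (1.486 → 1.0): reflection off a lower-index medium gives no phase shift.
Ray reflecting at the bottom interface goes from n = 1.0 toward n = 1.455: a half-wave phase shift.
Net: one phase inversion between the two reflected rays.
For bright reflection here: 2 n t = (m + ½) λ.
The fifth-smallest nonzero thickness corresponds to m = 4: t = (m + ½) λ / (2 n) = 4.50 × 486 / (2 × 1.0) = 1094 nm.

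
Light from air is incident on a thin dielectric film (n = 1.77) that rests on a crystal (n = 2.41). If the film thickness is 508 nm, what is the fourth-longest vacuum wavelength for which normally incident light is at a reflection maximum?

Ray reflecting at the top interface goes from n = 1.0 toward n = 1.77: a half-wave phase shift.
Bottom surface (1.77 → 2.41): reflection off a higher-index medium gives a half-wave phase shift.
Zero or two π shifts → no net half-wave offset.
For bright reflection here: 2 n t = m λ.
λ = 2 n t / m. The fourth-longest wavelength is m = 4: λ = 2 × 1.77 × 508 / 4.00 = 450 nm.

450 nm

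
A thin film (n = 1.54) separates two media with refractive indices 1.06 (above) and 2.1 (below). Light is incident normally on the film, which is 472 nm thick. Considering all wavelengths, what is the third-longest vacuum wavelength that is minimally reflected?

Top surface (1.06 → 1.54): reflection off a higher-index medium gives a half-wave phase shift.
Ray reflecting at the bottom interface goes from n = 1.54 toward n = 2.1: a half-wave phase shift.
Zero or two π shifts → no net half-wave offset.
For dark reflection here: 2 n t = (m + ½) λ.
λ = 2 n t / (m + ½). The third-longest wavelength is m = 2: λ = 2 × 1.54 × 472 / 2.50 = 582 nm.

582 nm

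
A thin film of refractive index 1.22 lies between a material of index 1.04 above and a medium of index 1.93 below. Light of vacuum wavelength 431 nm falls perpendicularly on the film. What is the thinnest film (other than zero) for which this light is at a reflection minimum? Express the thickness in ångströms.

Ray reflecting at the top interface goes from n = 1.04 toward n = 1.22: a half-wave phase shift.
At the lower boundary (n = 1.22 to n = 1.93) the reflected ray undergoes a half-wave phase shift.
Zero or two π shifts → no net half-wave offset.
For weak reflection here: 2 n t = (m + ½) λ.
Minimum at m = 0: t = λ / (4 n) = 431 / (4 × 1.22) = 88.3 nm.

883 Å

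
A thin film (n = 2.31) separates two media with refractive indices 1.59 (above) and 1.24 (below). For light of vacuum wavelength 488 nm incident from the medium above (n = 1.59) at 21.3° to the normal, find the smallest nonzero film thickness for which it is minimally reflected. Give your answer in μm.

0.109 μm

At the upper boundary (n = 1.59 to n = 2.31) the reflected ray undergoes a half-wave phase shift.
Ray reflecting at the bottom interface goes from n = 2.31 toward n = 1.24: no phase shift.
Exactly one π shift → a net half-wave offset.
For dark reflection here: 2 n t cos θ_r = m λ.
Snell's law: 1.59 sin 21.3° = 2.31 sin θ_r → sin θ_r = 0.250, cos θ_r = 0.968.
Minimum nonzero at m = 1: t = λ / (2 n cos θ_r) = 488 / (2 × 2.31 × 0.968) = 109 nm.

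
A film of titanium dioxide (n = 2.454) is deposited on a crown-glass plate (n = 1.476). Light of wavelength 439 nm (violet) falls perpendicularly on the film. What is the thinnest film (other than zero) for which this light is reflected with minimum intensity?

Ray reflecting at the top interface goes from n = 1.0 toward n = 2.454: a half-wave phase shift.
At the lower boundary (n = 2.454 to n = 1.476) the reflected ray undergoes no phase shift.
The two reflections differ by half a wavelength.
For dark reflection here: 2 n t = m λ.
Minimum nonzero at m = 1: t = λ / (2 n) = 439 / (2 × 2.454) = 89.4 nm.

89.4 nm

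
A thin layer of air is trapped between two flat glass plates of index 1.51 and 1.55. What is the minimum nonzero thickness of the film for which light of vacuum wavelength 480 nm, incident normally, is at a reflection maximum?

Ray reflecting at the top interface goes from n = 1.51 toward n = 1.0: no phase shift.
Bottom surface (1.0 → 1.55): reflection off a higher-index medium gives a half-wave phase shift.
The two reflections differ by half a wavelength.
For bright reflection here: 2 n t = (m + ½) λ.
Minimum at m = 0: t = λ / (4 n) = 480 / (4 × 1.0) = 120 nm.

120 nm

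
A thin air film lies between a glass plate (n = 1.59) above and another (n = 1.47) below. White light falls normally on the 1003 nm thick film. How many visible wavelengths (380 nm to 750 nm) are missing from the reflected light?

3

At the upper boundary (n = 1.59 to n = 1.0) the reflected ray undergoes no phase shift.
Ray reflecting at the bottom interface goes from n = 1.0 toward n = 1.47: a half-wave phase shift.
The two reflections differ by half a wavelength.
So the condition for destructive reflection is 2 n t = m λ.
λ = 2 n t / m = 2006 / m nm.
m=2: 1003 nm (IR); m=3: 669 nm (visible); m=4: 502 nm (visible); m=5: 401 nm (visible); m=6: 334 nm (UV).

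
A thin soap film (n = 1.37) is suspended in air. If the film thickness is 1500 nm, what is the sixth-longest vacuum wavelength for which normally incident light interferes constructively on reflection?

Top surface (1.0 → 1.37): reflection off a higher-index medium gives a half-wave phase shift.
At the lower boundary (n = 1.37 to n = 1.0) the reflected ray undergoes no phase shift.
Net: one phase inversion between the two reflected rays.
With one net inversion, constructive interference in reflection requires 2 n t = (m + ½) λ.
λ = 2 n t / (m + ½). The sixth-longest wavelength is m = 5: λ = 2 × 1.37 × 1500 / 5.50 = 747 nm.

747 nm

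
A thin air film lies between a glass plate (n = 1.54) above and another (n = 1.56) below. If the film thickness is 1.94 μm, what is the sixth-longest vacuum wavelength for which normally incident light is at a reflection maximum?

Ray reflecting at the top interface goes from n = 1.54 toward n = 1.0: no phase shift.
Bottom surface (1.0 → 1.56): reflection off a higher-index medium gives a half-wave phase shift.
Net: one phase inversion between the two reflected rays.
With one net inversion, constructive interference in reflection requires 2 n t = (m + ½) λ.
λ = 2 n t / (m + ½). The sixth-longest wavelength is m = 5: λ = 2 × 1.0 × 1940 / 5.50 = 705 nm.

705 nm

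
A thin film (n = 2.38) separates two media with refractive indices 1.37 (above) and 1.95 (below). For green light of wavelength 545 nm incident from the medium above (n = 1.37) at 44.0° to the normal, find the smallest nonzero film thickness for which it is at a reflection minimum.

At the upper boundary (n = 1.37 to n = 2.38) the reflected ray undergoes a half-wave phase shift.
At the lower boundary (n = 2.38 to n = 1.95) the reflected ray undergoes no phase shift.
Exactly one π shift → a net half-wave offset.
For dark reflection here: 2 n t cos θ_r = m λ.
Snell's law: 1.37 sin 44.0° = 2.38 sin θ_r → sin θ_r = 0.400, cos θ_r = 0.917.
Minimum nonzero at m = 1: t = λ / (2 n cos θ_r) = 545 / (2 × 2.38 × 0.917) = 125 nm.

125 nm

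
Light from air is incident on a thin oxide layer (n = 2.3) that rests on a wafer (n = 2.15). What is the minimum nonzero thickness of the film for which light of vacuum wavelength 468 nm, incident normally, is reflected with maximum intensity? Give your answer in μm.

0.0509 μm

At the upper boundary (n = 1.0 to n = 2.3) the reflected ray undergoes a half-wave phase shift.
Bottom surface (2.3 → 2.15): reflection off a lower-index medium gives no phase shift.
Exactly one π shift → a net half-wave offset.
With one net inversion, constructive interference in reflection requires 2 n t = (m + ½) λ.
Minimum at m = 0: t = λ / (4 n) = 468 / (4 × 2.3) = 50.9 nm.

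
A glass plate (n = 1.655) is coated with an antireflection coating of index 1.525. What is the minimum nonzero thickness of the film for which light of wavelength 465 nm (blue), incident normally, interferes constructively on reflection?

Ray reflecting at the top interface goes from n = 1.0 toward n = 1.525: a half-wave phase shift.
At the lower boundary (n = 1.525 to n = 1.655) the reflected ray undergoes a half-wave phase shift.
The two reflections carry the same phase change, so no net offset.
With no net inversion, constructive interference in reflection requires 2 n t = m λ.
Minimum nonzero at m = 1: t = λ / (2 n) = 465 / (2 × 1.525) = 152 nm.

152 nm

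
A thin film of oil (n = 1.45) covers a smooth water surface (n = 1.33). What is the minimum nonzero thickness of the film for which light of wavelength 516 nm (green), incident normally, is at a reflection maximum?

89.0 nm

Top surface (1.0 → 1.45): reflection off a higher-index medium gives a half-wave phase shift.
Bottom surface (1.45 → 1.33): reflection off a lower-index medium gives no phase shift.
Exactly one π shift → a net half-wave offset.
With one net inversion, constructive interference in reflection requires 2 n t = (m + ½) λ.
Minimum at m = 0: t = λ / (4 n) = 516 / (4 × 1.45) = 89.0 nm.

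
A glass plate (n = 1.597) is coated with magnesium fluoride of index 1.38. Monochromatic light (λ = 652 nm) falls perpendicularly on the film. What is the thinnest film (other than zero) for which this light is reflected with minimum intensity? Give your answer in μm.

0.118 μm

Top surface (1.0 → 1.38): reflection off a higher-index medium gives a half-wave phase shift.
Bottom surface (1.38 → 1.597): reflection off a higher-index medium gives a half-wave phase shift.
Net: no relative phase inversion (both shifts match).
For dark reflection here: 2 n t = (m + ½) λ.
Minimum at m = 0: t = λ / (4 n) = 652 / (4 × 1.38) = 118 nm.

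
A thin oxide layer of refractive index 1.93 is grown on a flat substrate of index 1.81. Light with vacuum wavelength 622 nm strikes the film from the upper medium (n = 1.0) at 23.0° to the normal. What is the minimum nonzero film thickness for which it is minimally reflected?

At the upper boundary (n = 1.0 to n = 1.93) the reflected ray undergoes a half-wave phase shift.
Ray reflecting at the bottom interface goes from n = 1.93 toward n = 1.81: no phase shift.
The two reflections differ by half a wavelength.
With one net inversion, destructive interference in reflection requires 2 n t cos θ_r = m λ.
Snell's law: 1.0 sin 23.0° = 1.93 sin θ_r → sin θ_r = 0.202, cos θ_r = 0.979.
Minimum nonzero at m = 1: t = λ / (2 n cos θ_r) = 622 / (2 × 1.93 × 0.979) = 165 nm.

165 nm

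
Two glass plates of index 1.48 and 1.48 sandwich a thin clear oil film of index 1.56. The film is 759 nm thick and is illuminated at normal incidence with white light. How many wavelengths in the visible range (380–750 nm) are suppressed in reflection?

Ray reflecting at the top interface goes from n = 1.48 toward n = 1.56: a half-wave phase shift.
Ray reflecting at the bottom interface goes from n = 1.56 toward n = 1.48: no phase shift.
Net: one phase inversion between the two reflected rays.
For minimum reflection here: 2 n t = m λ.
λ = 2 n t / m = 2368 / m nm.
m=3: 789 nm (IR); m=4: 592 nm (visible); m=5: 474 nm (visible); m=6: 395 nm (visible); m=7: 338 nm (UV).

3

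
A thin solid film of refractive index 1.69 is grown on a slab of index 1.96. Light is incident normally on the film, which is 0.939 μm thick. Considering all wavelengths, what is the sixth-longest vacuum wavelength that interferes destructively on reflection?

577 nm

Ray reflecting at the top interface goes from n = 1.0 toward n = 1.69: a half-wave phase shift.
At the lower boundary (n = 1.69 to n = 1.96) the reflected ray undergoes a half-wave phase shift.
Net: no relative phase inversion (both shifts match).
With no net inversion, destructive interference in reflection requires 2 n t = (m + ½) λ.
λ = 2 n t / (m + ½). The sixth-longest wavelength is m = 5: λ = 2 × 1.69 × 939 / 5.50 = 577 nm.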